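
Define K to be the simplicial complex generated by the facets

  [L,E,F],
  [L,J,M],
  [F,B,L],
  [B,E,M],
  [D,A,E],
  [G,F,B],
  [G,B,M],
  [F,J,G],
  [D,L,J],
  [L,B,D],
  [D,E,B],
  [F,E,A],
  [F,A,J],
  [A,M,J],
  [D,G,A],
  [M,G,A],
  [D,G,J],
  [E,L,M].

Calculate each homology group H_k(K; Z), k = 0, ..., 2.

Take the total order A < B < D < E < F < G < J < L < M on the vertex set. Then K (dimension 2) consists of the simplices:

  0-simplices (9): A, B, D, E, F, G, J, L, M
  1-simplices (27): AD, AE, AF, AG, AJ, AM, BD, BE, BF, BG, BL, BM, DE, DG, DJ, DL, EF, EL, EM, FG, FJ, FL, GJ, GM, JL, JM, LM
  2-simplices (18): ADE, ADG, AEF, AFJ, AGM, AJM, BDE, BDL, BEM, BFG, BFL, BGM, DGJ, DJL, EFL, ELM, FGJ, JLM

so the chain groups are C_0 ≅ Z^9, C_1 ≅ Z^27, C_2 ≅ Z^18.

∂_1: C_1 → C_0 sends each edge [p,q] (with p < q) to q − p.
The 9×27 boundary matrix has rank 8 and Smith normal form diag(1,1,1,1,1,1,1,1).

∂_2: C_2 → C_1 acts by ∂[p,q,r] = [q,r] − [p,r] + [p,q]. For instance
  ∂DJL = JL − DL + DJ,
  ∂AJM = JM − AM + AJ.
As a 27×18 matrix over Z this has rank 18, with invariant factors (1,1,1,1,1,1,1,1,1,1,1,1,1,1,1,1,1,2).

Now H_k = ker ∂_k / im ∂_{k+1}, so:

  H_0: rank C_0 − rank ∂_1 = 9 − 8 = 1, and the invariant factors of ∂_1 are all 1, so H_0 = Z.
  H_1: rank ker ∂_1 − rank ∂_2 = (27 − 8) − 18 = 1, and ∂_2 has invariant factor 2 > 1, so H_1 = Z ⊕ Z/2Z.
  H_2: rank ker ∂_2 − rank ∂_3 = (18 − 18) − 0 = 0, and there is no ∂_3, so H_2 = 0.

H_0 = Z,  H_1 = Z ⊕ Z/2Z,  H_2 = 0.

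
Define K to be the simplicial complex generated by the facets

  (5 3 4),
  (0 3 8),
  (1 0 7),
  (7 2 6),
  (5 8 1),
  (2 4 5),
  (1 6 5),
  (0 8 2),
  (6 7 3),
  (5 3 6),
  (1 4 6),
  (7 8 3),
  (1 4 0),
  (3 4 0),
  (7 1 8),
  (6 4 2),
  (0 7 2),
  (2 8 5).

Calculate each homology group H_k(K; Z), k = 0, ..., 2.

Fix the vertex order 0 < 1 < 2 < 3 < 4 < 5 < 6 < 7 < 8 and write every simplex with vertices in increasing order. Then dim K = 2 and the simplices of K are:

  0-simplices (9): [0], [1], [2], [3], [4], [5], [6], [7], [8]
  1-simplices (27): (27 of them)
  2-simplices (18): [0,1,4], [0,1,7], [0,2,7], [0,2,8], [0,3,4], [0,3,8], [1,4,6], [1,5,6], [1,5,8], [1,7,8], [2,4,5], [2,4,6], [2,5,8], [2,6,7], [3,4,5], [3,5,6], [3,6,7], [3,7,8]

giving chain groups C_0 ≅ Z^9, C_1 ≅ Z^27, C_2 ≅ Z^18.

∂_1: C_1 → C_0 sends each edge [p,q] (with p < q) to q − p. For instance
  ∂[0,2] = [2] − [0].
As a 9×27 matrix over Z this has rank 8, with invariant factors (1,1,1,1,1,1,1,1).

Boundary ∂_2: C_2 → C_1 sends each 2-simplex [p,q,r] to [q,r] − [p,r] + [p,q]. For instance
  ∂[2,4,6] = [4,6] − [2,6] + [2,4],
  ∂[3,7,8] = [7,8] − [3,8] + [3,7].
The 27×18 boundary matrix has rank 18 and Smith normal form diag(1,1,1,1,1,1,1,1,1,1,1,1,1,1,1,1,1,2).

Computing H_k = (kernel of ∂_k) / (image of ∂_{k+1}):

  H_0: rank C_0 − rank ∂_1 = 9 − 8 = 1, and the invariant factors of ∂_1 are all 1, so H_0 ≅ Z.
  H_1: rank ker ∂_1 − rank ∂_2 = (27 − 8) − 18 = 1, and ∂_2 has invariant factor 2 > 1, so H_1 ≅ Z ⊕ Z_2.
  H_2: rank ker ∂_2 − rank ∂_3 = (18 − 18) − 0 = 0, and there is no ∂_3, so H_2 ≅ 0.

H_0 = Z,  H_1 = Z ⊕ Z_2,  H_2 = 0.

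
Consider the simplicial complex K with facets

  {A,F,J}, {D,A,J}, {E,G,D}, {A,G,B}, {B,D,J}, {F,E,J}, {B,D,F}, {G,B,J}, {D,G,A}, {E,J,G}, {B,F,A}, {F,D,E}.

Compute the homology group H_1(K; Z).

H_1 ≅ Z_2.

Take the total order A < B < D < E < F < G < J on the vertex set. Then K (dimension 2) consists of the simplices:

  0-simplices (7): A, B, D, E, F, G, J
  1-simplices (18): AB, AD, AF, AG, AJ, BD, BF, BG, BJ, DE, DF, DG, DJ, EF, EG, EJ, FJ, GJ
  2-simplices (12): ABF, ABG, ADG, ADJ, AFJ, BDF, BDJ, BGJ, DEF, DEG, EFJ, EGJ

Hence C_0 ≅ Z^7, C_1 ≅ Z^18, C_2 ≅ Z^12.

∂_1: C_1 → C_0 sends each edge [p,q] (with p < q) to q − p.
This gives a 7×18 integer matrix of rank 6; reducing to Smith normal form yields diagonal entries (1,1,1,1,1,1).

The boundary map ∂_2: C_2 → C_1 acts by ∂[p,q,r] = [q,r] − [p,r] + [p,q]. For instance
  ∂BDF = DF − BF + BD,
  ∂BGJ = GJ − BJ + BG.
This gives a 18×12 integer matrix of rank 12; reducing to Smith normal form yields diagonal entries (1,1,1,1,1,1,1,1,1,1,1,2).

Now H_k = ker ∂_k / im ∂_{k+1}, so:

  H_1: rank ker ∂_1 − rank ∂_2 = (18 − 6) − 12 = 0, and ∂_2 has invariant factor 2 > 1, so H_1 = Z_2.

(K is a triangulation of the real projective plane RP^2.)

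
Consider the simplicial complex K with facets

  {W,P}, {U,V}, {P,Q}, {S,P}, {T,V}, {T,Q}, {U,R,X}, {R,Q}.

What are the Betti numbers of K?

b_0 = 1, b_1 = 1, b_2 = 0.

K has 9 vertices, 10 edges, 1 triangle.
rank ∂_0 = 0, rank ∂_1 = 8 ⇒ b_0 = 9 − 0 − 8 = 1; all invariant factors of ∂_1 are 1 so no torsion. So H_0 = Z.
rank ∂_1 = 8, rank ∂_2 = 1 ⇒ b_1 = 10 − 8 − 1 = 1; all invariant factors of ∂_2 are 1 so no torsion. So H_1 = Z.
rank ∂_2 = 1, rank ∂_3 = 0 ⇒ b_2 = 1 − 1 − 0 = 0. So H_2 = 0.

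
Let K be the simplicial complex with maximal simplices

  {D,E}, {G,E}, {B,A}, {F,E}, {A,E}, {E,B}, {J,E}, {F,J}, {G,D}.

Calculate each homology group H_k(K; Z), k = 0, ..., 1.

H_0 ≅ Z,  H_1 ≅ Z^3.

Fix the vertex order A < B < D < E < F < G < J and write every simplex with vertices in increasing order. Then dim K = 1 and the simplices of K are:

  0-simplices (7): A, B, D, E, F, G, J
  1-simplices (9): AB, AE, BE, DE, DG, EF, EG, EJ, FJ

Hence C_0 ≅ Z^7, C_1 ≅ Z^9.

The boundary map ∂_1: C_1 → C_0 sends each edge [p,q] (with p < q) to q − p.
The resulting 7×9 matrix has rank 6, and its Smith normal form has invariant factors (1,1,1,1,1,1).

Reading off H_k = ker ∂_k / im ∂_{k+1}:

  H_0: rank C_0 − rank ∂_1 = 7 − 6 = 1, and the invariant factors of ∂_1 are all 1, so H_0 = Z.
  H_1: rank ker ∂_1 − rank ∂_2 = (9 − 6) − 0 = 3, and there is no ∂_2, so H_1 = Z^3.

As a check, the Euler characteristic is 7 − 9 = -2, which agrees with 1 − 3 = -2.
(K is a triangulation of a wedge of 3 circles.)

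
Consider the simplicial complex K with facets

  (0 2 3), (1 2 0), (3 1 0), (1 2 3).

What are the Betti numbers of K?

b_0 = 1, b_1 = 0, b_2 = 1.

Take the total order 0 < 1 < 2 < 3 on the vertex set. Then K (dimension 2) consists of the simplices:

  0-simplices (4): [0], [1], [2], [3]
  1-simplices (6): [0,1], [0,2], [0,3], [1,2], [1,3], [2,3]
  2-simplices (4): [0,1,2], [0,1,3], [0,2,3], [1,2,3]

so the chain groups are C_0 ≅ Z^4, C_1 ≅ Z^6, C_2 ≅ Z^4.

∂_1: C_1 → C_0 sends each edge [p,q] (with p < q) to q − p. For instance
  ∂[1,2] = [2] − [1].
This gives a 4×6 integer matrix of rank 3; reducing to Smith normal form yields diagonal entries (1,1,1).

Boundary ∂_2: C_2 → C_1 acts by ∂[p,q,r] = [q,r] − [p,r] + [p,q]. For instance
  ∂[1,2,3] = [2,3] − [1,3] + [1,2],
  ∂[0,2,3] = [2,3] − [0,3] + [0,2].
As a 6×4 matrix over Z this has rank 3, with invariant factors (1,1,1).

From H_k ≅ ker(∂_k) / im(∂_{k+1}) we obtain:

  H_0: rank C_0 − rank ∂_1 = 4 − 3 = 1, and the invariant factors of ∂_1 are all 1, so H_0 ≅ Z.
  H_1: rank ker ∂_1 − rank ∂_2 = (6 − 3) − 3 = 0, and the invariant factors of ∂_2 are all 1, so H_1 ≅ 0.
  H_2: rank ker ∂_2 − rank ∂_3 = (4 − 3) − 0 = 1, and there is no ∂_3, so H_2 ≅ Z.

(K is a triangulation of the 2-sphere S^2.)

Hence the Betti numbers are b_0 = 1, b_1 = 0, b_2 = 1.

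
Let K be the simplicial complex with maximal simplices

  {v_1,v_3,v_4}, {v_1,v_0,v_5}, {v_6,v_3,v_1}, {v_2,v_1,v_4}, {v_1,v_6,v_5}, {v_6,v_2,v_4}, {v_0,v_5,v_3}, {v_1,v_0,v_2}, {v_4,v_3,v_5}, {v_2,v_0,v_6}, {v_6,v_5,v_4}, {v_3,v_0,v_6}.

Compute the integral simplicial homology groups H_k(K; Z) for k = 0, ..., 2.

We work with the vertex ordering v_0 < v_1 < v_2 < v_3 < v_4 < v_5 < v_6. The simplices of K, each written with vertices in increasing order, are:

  0-simplices (7): [v_0], [v_1], [v_2], [v_3], [v_4], [v_5], [v_6]
  1-simplices (18): (18 of them)
  2-simplices (12): (12 of them)

giving chain groups C_0 ≅ Z^7, C_1 ≅ Z^18, C_2 ≅ Z^12.

Boundary ∂_1: C_1 → C_0 sends each edge [p,q] (with p < q) to q − p. For instance
  ∂[v_4,v_6] = [v_6] − [v_4].
As a 7×18 matrix over Z this has rank 6, with invariant factors (1,1,1,1,1,1).

Boundary ∂_2: C_2 → C_1 acts by ∂[p,q,r] = [q,r] − [p,r] + [p,q]. For instance
  ∂[v_0,v_3,v_5] = [v_3,v_5] − [v_0,v_5] + [v_0,v_3],
  ∂[v_1,v_5,v_6] = [v_5,v_6] − [v_1,v_6] + [v_1,v_5].
As a 18×12 matrix over Z this has rank 12, with invariant factors (1,1,1,1,1,1,1,1,1,1,1,2).

Reading off H_k = ker ∂_k / im ∂_{k+1}:

  H_0: rank C_0 − rank ∂_1 = 7 − 6 = 1, and the invariant factors of ∂_1 are all 1, so H_0 = Z.
  H_1: rank ker ∂_1 − rank ∂_2 = (18 − 6) − 12 = 0, and ∂_2 has invariant factor 2 > 1, so H_1 = Z/2Z.
  H_2: rank ker ∂_2 − rank ∂_3 = (12 − 12) − 0 = 0, and there is no ∂_3, so H_2 = 0.

H_0 ≅ Z,  H_1 ≅ Z/2Z,  H_2 = 0.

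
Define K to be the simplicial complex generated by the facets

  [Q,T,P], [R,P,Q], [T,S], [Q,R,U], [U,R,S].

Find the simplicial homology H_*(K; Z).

H_0 = Z,  H_1 = Z,  H_2 = 0.

Fix the vertex order P < Q < R < S < T < U and write every simplex with vertices in increasing order. Then dim K = 2 and the simplices of K are:

  0-simplices (6): P, Q, R, S, T, U
  1-simplices (10): PQ, PR, PT, QR, QT, QU, RS, RU, ST, SU
  2-simplices (4): PQR, PQT, QRU, RSU

so the chain groups are C_0 ≅ Z^6, C_1 ≅ Z^10, C_2 ≅ Z^4.

∂_1: C_1 → C_0 sends each edge [p,q] (with p < q) to q − p. For instance
  ∂PQ = Q − P.
The 6×10 boundary matrix has rank 5 and Smith normal form diag(1,1,1,1,1).

The boundary map ∂_2: C_2 → C_1 maps a triangle to the signed sum of its edges. For instance
  ∂RSU = SU − RU + RS,
  ∂PQR = QR − PR + PQ.
As a 10×4 matrix over Z this has rank 4, with invariant factors (1,1,1,1).

Reading off H_k = ker ∂_k / im ∂_{k+1}:

  H_0: rank C_0 − rank ∂_1 = 6 − 5 = 1, and the invariant factors of ∂_1 are all 1, so H_0 = Z.
  H_1: rank ker ∂_1 − rank ∂_2 = (10 − 5) − 4 = 1, and the invariant factors of ∂_2 are all 1, so H_1 = Z.
  H_2: rank ker ∂_2 − rank ∂_3 = (4 − 4) − 0 = 0, and there is no ∂_3, so H_2 = 0.

As a check, the Euler characteristic is 6 − 10 + 4 = 0, which agrees with 1 − 1 + 0 = 0.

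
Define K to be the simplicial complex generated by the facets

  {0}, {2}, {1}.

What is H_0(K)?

Order the vertices as 0 < 1 < 2. Listing each simplex with vertices in this order, K has dimension 0 with simplices:

  0-simplices (3): [0], [1], [2]

Hence C_0 ≅ Z^3.

Now H_k = ker ∂_k / im ∂_{k+1}, so:

  H_0: rank C_0 − rank ∂_1 = 3 − 0 = 3, and there is no ∂_1, so H_0 = Z^3.

H_0 ≅ Z^3.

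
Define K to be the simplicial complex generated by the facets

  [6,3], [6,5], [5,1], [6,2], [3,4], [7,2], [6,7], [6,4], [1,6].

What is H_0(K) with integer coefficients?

H_0 ≅ Z.

Order the vertices as 1 < 2 < 3 < 4 < 5 < 6 < 7. Listing each simplex with vertices in this order, K has dimension 1 with simplices:

  0-simplices (7): [1], [2], [3], [4], [5], [6], [7]
  1-simplices (9): [1,5], [1,6], [2,6], [2,7], [3,4], [3,6], [4,6], [5,6], [6,7]

so the chain groups are C_0 ≅ Z^7, C_1 ≅ Z^9.

The boundary map ∂_1: C_1 → C_0 maps an edge to its endpoints' difference, ∂[p,q] = q − p. For instance
  ∂[1,5] = [5] − [1].
As a 7×9 matrix over Z this has rank 6, with invariant factors (1,1,1,1,1,1).

Computing H_k = (kernel of ∂_k) / (image of ∂_{k+1}):

  H_0: rank C_0 − rank ∂_1 = 7 − 6 = 1, and the invariant factors of ∂_1 are all 1, so H_0 ≅ Z.

(K is a triangulation of a wedge of 3 circles.)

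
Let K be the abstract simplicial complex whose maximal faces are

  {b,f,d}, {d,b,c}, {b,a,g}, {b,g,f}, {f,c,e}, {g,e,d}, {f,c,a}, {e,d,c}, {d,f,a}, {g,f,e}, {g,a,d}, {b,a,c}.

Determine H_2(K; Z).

H_2 = 0.

Fix the vertex order a < b < c < d < e < f < g and write every simplex with vertices in increasing order. Then dim K = 2 and the simplices of K are:

  0-simplices (7): a, b, c, d, e, f, g
  1-simplices (18): ab, ac, ad, af, ag, bc, bd, bf, bg, cd, ce, cf, de, df, dg, ef, eg, fg
  2-simplices (12): abc, abg, acf, adf, adg, bcd, bdf, bfg, cde, cef, deg, efg

giving chain groups C_0 ≅ Z^7, C_1 ≅ Z^18, C_2 ≅ Z^12.

Boundary ∂_1: C_1 → C_0 sends each edge [p,q] (with p < q) to q − p.
This gives a 7×18 integer matrix of rank 6; reducing to Smith normal form yields diagonal entries (1,1,1,1,1,1).

Boundary ∂_2: C_2 → C_1 sends each 2-simplex [p,q,r] to [q,r] − [p,r] + [p,q]. For instance
  ∂acf = cf − af + ac,
  ∂bcd = cd − bd + bc.
This gives a 18×12 integer matrix of rank 12; reducing to Smith normal form yields diagonal entries (1,1,1,1,1,1,1,1,1,1,1,2).

Reading off H_k = ker ∂_k / im ∂_{k+1}:

  H_2: rank ker ∂_2 − rank ∂_3 = (12 − 12) − 0 = 0, and there is no ∂_3, so H_2 = 0.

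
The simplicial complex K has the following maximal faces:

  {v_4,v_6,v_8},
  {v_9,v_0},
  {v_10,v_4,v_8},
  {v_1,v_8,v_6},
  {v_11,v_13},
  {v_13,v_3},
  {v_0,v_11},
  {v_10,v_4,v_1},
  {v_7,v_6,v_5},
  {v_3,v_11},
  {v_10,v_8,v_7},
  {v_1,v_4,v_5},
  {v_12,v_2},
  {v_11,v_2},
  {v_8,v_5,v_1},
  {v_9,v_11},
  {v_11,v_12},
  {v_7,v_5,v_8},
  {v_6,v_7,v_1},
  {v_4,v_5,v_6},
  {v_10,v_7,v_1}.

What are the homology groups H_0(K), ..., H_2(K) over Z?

H_0 = Z^2,  H_1 = Z^3 ⊕ Z/2,  H_2 = 0.

Order the vertices as v_0 < v_1 < v_2 < v_3 < v_4 < v_5 < v_6 < v_7 < v_8 < v_9 < v_10 < v_11 < v_12 < v_13. Listing each simplex with vertices in this order, K has dimension 2 with simplices:

  0-simplices (14): [v_0], [v_1], [v_2], [v_3], [v_4], [v_5], [v_6], [v_7], [v_8], [v_9], [v_10], [v_11], [v_12], [v_13]
  1-simplices (27): (27 of them)
  2-simplices (12): (12 of them)

Hence C_0 ≅ Z^14, C_1 ≅ Z^27, C_2 ≅ Z^12.

∂_1: C_1 → C_0 sends each edge [p,q] (with p < q) to q − p. For instance
  ∂[v_5,v_6] = [v_6] − [v_5].
As a 14×27 matrix over Z this has rank 12, with invariant factors (1,1,1,1,1,1,1,1,1,1,1,1).

The boundary map ∂_2: C_2 → C_1 acts by ∂[p,q,r] = [q,r] − [p,r] + [p,q]. For instance
  ∂[v_7,v_8,v_10] = [v_8,v_10] − [v_7,v_10] + [v_7,v_8],
  ∂[v_1,v_5,v_8] = [v_5,v_8] − [v_1,v_8] + [v_1,v_5].
As a 27×12 matrix over Z this has rank 12, with invariant factors (1,1,1,1,1,1,1,1,1,1,1,2).

From H_k ≅ ker(∂_k) / im(∂_{k+1}) we obtain:

  H_0: rank C_0 − rank ∂_1 = 14 − 12 = 2, and the invariant factors of ∂_1 are all 1, so H_0 = Z^2.
  H_1: rank ker ∂_1 − rank ∂_2 = (27 − 12) − 12 = 3, and ∂_2 has invariant factor 2 > 1, so H_1 = Z^3 ⊕ Z/2.
  H_2: rank ker ∂_2 − rank ∂_3 = (12 − 12) − 0 = 0, and there is no ∂_3, so H_2 = 0.

(K is a triangulation of the disjoint union of the real projective plane RP^2 and a wedge of 3 circles.)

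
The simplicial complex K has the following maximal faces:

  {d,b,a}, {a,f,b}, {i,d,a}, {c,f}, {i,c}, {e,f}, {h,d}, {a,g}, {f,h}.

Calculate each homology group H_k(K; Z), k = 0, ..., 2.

Take the total order a < b < c < d < e < f < g < h < i on the vertex set. Then K (dimension 2) consists of the simplices:

  0-simplices (9): a, b, c, d, e, f, g, h, i
  1-simplices (13): ab, ad, af, ag, ai, bd, bf, cf, ci, dh, di, ef, fh
  2-simplices (3): abd, abf, adi

giving chain groups C_0 ≅ Z^9, C_1 ≅ Z^13, C_2 ≅ Z^3.

∂_1: C_1 → C_0 is given by ∂[p,q] = [q] − [p]. For instance
  ∂di = i − d.
This gives a 9×13 integer matrix of rank 8; reducing to Smith normal form yields diagonal entries (1,1,1,1,1,1,1,1).

∂_2: C_2 → C_1 acts by ∂[p,q,r] = [q,r] − [p,r] + [p,q]. For instance
  ∂abf = bf − af + ab,
  ∂adi = di − ai + ad.
The 13×3 boundary matrix has rank 3 and Smith normal form diag(1,1,1).

From H_k ≅ ker(∂_k) / im(∂_{k+1}) we obtain:

  H_0: rank C_0 − rank ∂_1 = 9 − 8 = 1, and the invariant factors of ∂_1 are all 1, so H_0 ≅ Z.
  H_1: rank ker ∂_1 − rank ∂_2 = (13 − 8) − 3 = 2, and the invariant factors of ∂_2 are all 1, so H_1 ≅ Z^2.
  H_2: rank ker ∂_2 − rank ∂_3 = (3 − 3) − 0 = 0, and there is no ∂_3, so H_2 ≅ 0.

As a check, the Euler characteristic is 9 − 13 + 3 = -1, which agrees with 1 − 2 + 0 = -1.

H_0 = Z,  H_1 = Z^2,  H_2 = 0.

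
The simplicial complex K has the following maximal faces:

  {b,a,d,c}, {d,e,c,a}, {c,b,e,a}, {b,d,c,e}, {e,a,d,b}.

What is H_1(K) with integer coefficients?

We work with the vertex ordering a < b < c < d < e. The simplices of K, each written with vertices in increasing order, are:

  0-simplices (5): a, b, c, d, e
  1-simplices (10): ab, ac, ad, ae, bc, bd, be, cd, ce, de
  2-simplices (10): abc, abd, abe, acd, ace, ade, bcd, bce, bde, cde
  3-simplices (5): abcd, abce, abde, acde, bcde

giving chain groups C_0 ≅ Z^5, C_1 ≅ Z^10, C_2 ≅ Z^10, C_3 ≅ Z^5.

Boundary ∂_1: C_1 → C_0 sends each edge [p,q] (with p < q) to q − p.
The 5×10 boundary matrix has rank 4 and Smith normal form diag(1,1,1,1).

The boundary map ∂_2: C_2 → C_1 sends each 2-simplex [p,q,r] to [q,r] − [p,r] + [p,q]. For instance
  ∂acd = cd − ad + ac,
  ∂bce = ce − be + bc.
This gives a 10×10 integer matrix of rank 6; reducing to Smith normal form yields diagonal entries (1,1,1,1,1,1).

∂_3: C_3 → C_2 sends each 3-simplex σ to the alternating sum Σ_i (−1)^i (σ with its i-th vertex removed). For instance
  ∂abde = bde − ade + abe − abd,
  ∂acde = cde − ade + ace − acd.
This gives a 10×5 integer matrix of rank 4; reducing to Smith normal form yields diagonal entries (1,1,1,1).

Reading off H_k = ker ∂_k / im ∂_{k+1}:

  H_1: rank ker ∂_1 − rank ∂_2 = (10 − 4) − 6 = 0, and the invariant factors of ∂_2 are all 1, so H_1 ≅ 0.

H_1 = 0.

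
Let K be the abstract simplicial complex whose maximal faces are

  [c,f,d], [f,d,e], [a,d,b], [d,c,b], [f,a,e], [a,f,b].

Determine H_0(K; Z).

H_0 ≅ Z.

Take the total order a < b < c < d < e < f on the vertex set. Then K (dimension 2) consists of the simplices:

  0-simplices (6): a, b, c, d, e, f
  1-simplices (12): ab, ad, ae, af, bc, bd, bf, cd, cf, de, df, ef
  2-simplices (6): abd, abf, aef, bcd, cdf, def

giving chain groups C_0 ≅ Z^6, C_1 ≅ Z^12, C_2 ≅ Z^6.

The boundary map ∂_1: C_1 → C_0 sends each edge [p,q] (with p < q) to q − p.
The 6×12 boundary matrix has rank 5 and Smith normal form diag(1,1,1,1,1).

Boundary ∂_2: C_2 → C_1 sends each 2-simplex [p,q,r] to [q,r] − [p,r] + [p,q]. For instance
  ∂cdf = df − cf + cd,
  ∂abd = bd − ad + ab.
The resulting 12×6 matrix has rank 6, and its Smith normal form has invariant factors (1,1,1,1,1,1).

From H_k ≅ ker(∂_k) / im(∂_{k+1}) we obtain:

  H_0: rank C_0 − rank ∂_1 = 6 − 5 = 1, and the invariant factors of ∂_1 are all 1, so H_0 = Z.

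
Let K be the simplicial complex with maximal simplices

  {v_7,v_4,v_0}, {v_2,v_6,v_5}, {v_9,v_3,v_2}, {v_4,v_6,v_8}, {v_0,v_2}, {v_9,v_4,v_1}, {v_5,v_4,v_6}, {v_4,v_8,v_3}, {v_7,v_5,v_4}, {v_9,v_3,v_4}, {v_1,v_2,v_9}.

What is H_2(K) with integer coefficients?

H_2 ≅ 0.

Take the total order v_0 < v_1 < v_2 < v_3 < v_4 < v_5 < v_6 < v_7 < v_8 < v_9 on the vertex set. Then K (dimension 2) consists of the simplices:

  0-simplices (10): [v_0], [v_1], [v_2], [v_3], [v_4], [v_5], [v_6], [v_7], [v_8], [v_9]
  1-simplices (21): (21 of them)
  2-simplices (10): [v_0,v_4,v_7], [v_1,v_2,v_9], [v_1,v_4,v_9], [v_2,v_3,v_9], [v_2,v_5,v_6], [v_3,v_4,v_8], [v_3,v_4,v_9], [v_4,v_5,v_6], [v_4,v_5,v_7], [v_4,v_6,v_8]

so the chain groups are C_0 ≅ Z^10, C_1 ≅ Z^21, C_2 ≅ Z^10.

The boundary map ∂_1: C_1 → C_0 is given by ∂[p,q] = [q] − [p]. For instance
  ∂[v_3,v_8] = [v_8] − [v_3].
The 10×21 boundary matrix has rank 9 and Smith normal form diag(1,1,1,1,1,1,1,1,1).

The boundary map ∂_2: C_2 → C_1 acts by ∂[p,q,r] = [q,r] − [p,r] + [p,q]. For instance
  ∂[v_3,v_4,v_8] = [v_4,v_8] − [v_3,v_8] + [v_3,v_4],
  ∂[v_2,v_3,v_9] = [v_3,v_9] − [v_2,v_9] + [v_2,v_3].
The 21×10 boundary matrix has rank 10 and Smith normal form diag(1,1,1,1,1,1,1,1,1,1).

Now H_k = ker ∂_k / im ∂_{k+1}, so:

  H_2: rank ker ∂_2 − rank ∂_3 = (10 − 10) − 0 = 0, and there is no ∂_3, so H_2 ≅ 0.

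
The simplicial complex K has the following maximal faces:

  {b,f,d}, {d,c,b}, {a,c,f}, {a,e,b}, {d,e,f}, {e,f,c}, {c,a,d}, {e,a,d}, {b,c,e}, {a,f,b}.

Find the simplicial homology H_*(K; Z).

Fix the vertex order a < b < c < d < e < f and write every simplex with vertices in increasing order. Then dim K = 2 and the simplices of K are:

  0-simplices (6): a, b, c, d, e, f
  1-simplices (15): ab, ac, ad, ae, af, bc, bd, be, bf, cd, ce, cf, de, df, ef
  2-simplices (10): abe, abf, acd, acf, ade, bcd, bce, bdf, cef, def

so the chain groups are C_0 ≅ Z^6, C_1 ≅ Z^15, C_2 ≅ Z^10.

Boundary ∂_1: C_1 → C_0 sends each edge [p,q] (with p < q) to q − p.
The 6×15 boundary matrix has rank 5 and Smith normal form diag(1,1,1,1,1).

∂_2: C_2 → C_1 maps a triangle to the signed sum of its edges. For instance
  ∂acd = cd − ad + ac,
  ∂cef = ef − cf + ce.
This gives a 15×10 integer matrix of rank 10; reducing to Smith normal form yields diagonal entries (1,1,1,1,1,1,1,1,1,2).

Reading off H_k = ker ∂_k / im ∂_{k+1}:

  H_0: rank C_0 − rank ∂_1 = 6 − 5 = 1, and the invariant factors of ∂_1 are all 1, so H_0 ≅ Z.
  H_1: rank ker ∂_1 − rank ∂_2 = (15 − 5) − 10 = 0, and ∂_2 has invariant factor 2 > 1, so H_1 ≅ Z/2.
  H_2: rank ker ∂_2 − rank ∂_3 = (10 − 10) − 0 = 0, and there is no ∂_3, so H_2 ≅ 0.

As a check, the Euler characteristic is 6 − 15 + 10 = 1, which agrees with 1 − 0 + 0 = 1.

H_0 ≅ Z,  H_1 ≅ Z/2,  H_2 = 0.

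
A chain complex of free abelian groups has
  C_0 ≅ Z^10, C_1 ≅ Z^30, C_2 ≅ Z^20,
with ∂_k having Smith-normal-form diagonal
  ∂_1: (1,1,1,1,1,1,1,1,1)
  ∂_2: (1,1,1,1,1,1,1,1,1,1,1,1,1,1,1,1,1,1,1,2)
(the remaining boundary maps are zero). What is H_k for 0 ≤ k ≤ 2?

H_0: b_0 = 10 − 0 − 9 = 1; torsion from ∂_1 factors > 1: none. So H_0 ≅ Z.
H_1: b_1 = 30 − 9 − 20 = 1; torsion from ∂_2 factors > 1: [2]. So H_1 ≅ Z ⊕ Z/2.
H_2: b_2 = 20 − 20 − 0 = 0; torsion from ∂_3 factors > 1: none. So H_2 ≅ 0.

H_0 ≅ Z,  H_1 ≅ Z ⊕ Z/2,  H_2 = 0.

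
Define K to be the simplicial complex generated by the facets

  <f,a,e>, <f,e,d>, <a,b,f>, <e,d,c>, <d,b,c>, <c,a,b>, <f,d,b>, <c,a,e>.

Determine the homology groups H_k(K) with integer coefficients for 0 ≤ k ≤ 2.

We work with the vertex ordering a < b < c < d < e < f. The simplices of K, each written with vertices in increasing order, are:

  0-simplices (6): a, b, c, d, e, f
  1-simplices (12): ab, ac, ae, af, bc, bd, bf, cd, ce, de, df, ef
  2-simplices (8): abc, abf, ace, aef, bcd, bdf, cde, def

giving chain groups C_0 ≅ Z^6, C_1 ≅ Z^12, C_2 ≅ Z^8.

The boundary map ∂_1: C_1 → C_0 sends each edge [p,q] (with p < q) to q − p. For instance
  ∂bf = f − b.
As a 6×12 matrix over Z this has rank 5, with invariant factors (1,1,1,1,1).

Boundary ∂_2: C_2 → C_1 maps a triangle to the signed sum of its edges. For instance
  ∂ace = ce − ae + ac,
  ∂bdf = df − bf + bd.
As a 12×8 matrix over Z this has rank 7, with invariant factors (1,1,1,1,1,1,1).

Now H_k = ker ∂_k / im ∂_{k+1}, so:

  H_0: rank C_0 − rank ∂_1 = 6 − 5 = 1, and the invariant factors of ∂_1 are all 1, so H_0 = Z.
  H_1: rank ker ∂_1 − rank ∂_2 = (12 − 5) − 7 = 0, and the invariant factors of ∂_2 are all 1, so H_1 = 0.
  H_2: rank ker ∂_2 − rank ∂_3 = (8 − 7) − 0 = 1, and there is no ∂_3, so H_2 = Z.

H_0 ≅ Z,  H_1 = 0,  H_2 ≅ Z.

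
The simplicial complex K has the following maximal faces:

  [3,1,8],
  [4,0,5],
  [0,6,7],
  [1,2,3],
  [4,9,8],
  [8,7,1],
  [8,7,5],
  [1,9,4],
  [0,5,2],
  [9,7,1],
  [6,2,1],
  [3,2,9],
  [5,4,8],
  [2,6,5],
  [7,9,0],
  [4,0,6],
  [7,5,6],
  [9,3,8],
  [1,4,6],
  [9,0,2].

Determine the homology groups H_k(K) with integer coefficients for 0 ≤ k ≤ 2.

H_0 ≅ Z,  H_1 ≅ Z ⊕ Z/2Z,  H_2 = 0.

Take the total order 0 < 1 < 2 < 3 < 4 < 5 < 6 < 7 < 8 < 9 on the vertex set. Then K (dimension 2) consists of the simplices:

  0-simplices (10): [0], [1], [2], [3], [4], [5], [6], [7], [8], [9]
  1-simplices (30): (30 of them)
  2-simplices (20): (20 of them)

giving chain groups C_0 ≅ Z^10, C_1 ≅ Z^30, C_2 ≅ Z^20.

The boundary map ∂_1: C_1 → C_0 sends each edge [p,q] (with p < q) to q − p.
The resulting 10×30 matrix has rank 9, and its Smith normal form has invariant factors (1,1,1,1,1,1,1,1,1).

∂_2: C_2 → C_1 acts by ∂[p,q,r] = [q,r] − [p,r] + [p,q]. For instance
  ∂[1,7,8] = [7,8] − [1,8] + [1,7],
  ∂[5,6,7] = [6,7] − [5,7] + [5,6].
The 30×20 boundary matrix has rank 20 and Smith normal form diag(1,1,1,1,1,1,1,1,1,1,1,1,1,1,1,1,1,1,1,2).

Reading off H_k = ker ∂_k / im ∂_{k+1}:

  H_0: rank C_0 − rank ∂_1 = 10 − 9 = 1, and the invariant factors of ∂_1 are all 1, so H_0 ≅ Z.
  H_1: rank ker ∂_1 − rank ∂_2 = (30 − 9) − 20 = 1, and ∂_2 has invariant factor 2 > 1, so H_1 ≅ Z ⊕ Z/2Z.
  H_2: rank ker ∂_2 − rank ∂_3 = (20 − 20) − 0 = 0, and there is no ∂_3, so H_2 ≅ 0.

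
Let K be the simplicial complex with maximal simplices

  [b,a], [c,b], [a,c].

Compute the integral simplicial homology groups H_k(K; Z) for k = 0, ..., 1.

H_0 ≅ Z,  H_1 ≅ Z.

K has 3 vertices, 3 edges.
rank ∂_0 = 0, rank ∂_1 = 2 ⇒ b_0 = 3 − 0 − 2 = 1; all invariant factors of ∂_1 are 1 so no torsion. So H_0 ≅ Z.
rank ∂_1 = 2, rank ∂_2 = 0 ⇒ b_1 = 3 − 2 − 0 = 1. So H_1 ≅ Z.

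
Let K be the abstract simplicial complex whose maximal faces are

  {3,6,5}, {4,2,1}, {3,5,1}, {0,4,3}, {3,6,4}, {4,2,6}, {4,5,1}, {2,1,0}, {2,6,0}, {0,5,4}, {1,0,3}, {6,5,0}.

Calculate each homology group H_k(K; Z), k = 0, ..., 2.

H_0 = Z,  H_1 = Z/2,  H_2 = 0.

Fix the vertex order 0 < 1 < 2 < 3 < 4 < 5 < 6 and write every simplex with vertices in increasing order. Then dim K = 2 and the simplices of K are:

  0-simplices (7): [0], [1], [2], [3], [4], [5], [6]
  1-simplices (18): [0,1], [0,2], [0,3], [0,4], [0,5], [0,6], [1,2], [1,3], [1,4], [1,5], [2,4], [2,6], [3,4], [3,5], [3,6], [4,5], [4,6], [5,6]
  2-simplices (12): [0,1,2], [0,1,3], [0,2,6], [0,3,4], [0,4,5], [0,5,6], [1,2,4], [1,3,5], [1,4,5], [2,4,6], [3,4,6], [3,5,6]

giving chain groups C_0 ≅ Z^7, C_1 ≅ Z^18, C_2 ≅ Z^12.

∂_1: C_1 → C_0 maps an edge to its endpoints' difference, ∂[p,q] = q − p.
As a 7×18 matrix over Z this has rank 6, with invariant factors (1,1,1,1,1,1).

∂_2: C_2 → C_1 maps a triangle to the signed sum of its edges. For instance
  ∂[0,2,6] = [2,6] − [0,6] + [0,2],
  ∂[0,1,2] = [1,2] − [0,2] + [0,1].
This gives a 18×12 integer matrix of rank 12; reducing to Smith normal form yields diagonal entries (1,1,1,1,1,1,1,1,1,1,1,2).

From H_k ≅ ker(∂_k) / im(∂_{k+1}) we obtain:

  H_0: rank C_0 − rank ∂_1 = 7 − 6 = 1, and the invariant factors of ∂_1 are all 1, so H_0 = Z.
  H_1: rank ker ∂_1 − rank ∂_2 = (18 − 6) − 12 = 0, and ∂_2 has invariant factor 2 > 1, so H_1 = Z/2.
  H_2: rank ker ∂_2 − rank ∂_3 = (12 − 12) − 0 = 0, and there is no ∂_3, so H_2 = 0.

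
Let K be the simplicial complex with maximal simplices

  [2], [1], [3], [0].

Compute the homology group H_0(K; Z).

Fix the vertex order 0 < 1 < 2 < 3 and write every simplex with vertices in increasing order. Then dim K = 0 and the simplices of K are:

  0-simplices (4): [0], [1], [2], [3]

so the chain groups are C_0 ≅ Z^4.

Now H_k = ker ∂_k / im ∂_{k+1}, so:

  H_0: rank C_0 − rank ∂_1 = 4 − 0 = 4, and there is no ∂_1, so H_0 = Z^4.

H_0 ≅ Z^4.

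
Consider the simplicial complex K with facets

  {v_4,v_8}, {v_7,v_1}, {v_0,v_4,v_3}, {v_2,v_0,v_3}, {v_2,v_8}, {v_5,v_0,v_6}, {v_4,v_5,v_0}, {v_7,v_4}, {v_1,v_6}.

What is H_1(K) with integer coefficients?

H_1 = Z^2.

Take the total order v_0 < v_1 < v_2 < v_3 < v_4 < v_5 < v_6 < v_7 < v_8 on the vertex set. Then K (dimension 2) consists of the simplices:

  0-simplices (9): [v_0], [v_1], [v_2], [v_3], [v_4], [v_5], [v_6], [v_7], [v_8]
  1-simplices (14): [v_0,v_2], [v_0,v_3], [v_0,v_4], [v_0,v_5], [v_0,v_6], [v_1,v_6], [v_1,v_7], [v_2,v_3], [v_2,v_8], [v_3,v_4], [v_4,v_5], [v_4,v_7], [v_4,v_8], [v_5,v_6]
  2-simplices (4): [v_0,v_2,v_3], [v_0,v_3,v_4], [v_0,v_4,v_5], [v_0,v_5,v_6]

Hence C_0 ≅ Z^9, C_1 ≅ Z^14, C_2 ≅ Z^4.

Boundary ∂_1: C_1 → C_0 maps an edge to its endpoints' difference, ∂[p,q] = q − p. For instance
  ∂[v_0,v_5] = [v_5] − [v_0].
As a 9×14 matrix over Z this has rank 8, with invariant factors (1,1,1,1,1,1,1,1).

Boundary ∂_2: C_2 → C_1 acts by ∂[p,q,r] = [q,r] − [p,r] + [p,q]. For instance
  ∂[v_0,v_3,v_4] = [v_3,v_4] − [v_0,v_4] + [v_0,v_3],
  ∂[v_0,v_2,v_3] = [v_2,v_3] − [v_0,v_3] + [v_0,v_2].
This gives a 14×4 integer matrix of rank 4; reducing to Smith normal form yields diagonal entries (1,1,1,1).

From H_k ≅ ker(∂_k) / im(∂_{k+1}) we obtain:

  H_1: rank ker ∂_1 − rank ∂_2 = (14 − 8) − 4 = 2, and the invariant factors of ∂_2 are all 1, so H_1 ≅ Z^2.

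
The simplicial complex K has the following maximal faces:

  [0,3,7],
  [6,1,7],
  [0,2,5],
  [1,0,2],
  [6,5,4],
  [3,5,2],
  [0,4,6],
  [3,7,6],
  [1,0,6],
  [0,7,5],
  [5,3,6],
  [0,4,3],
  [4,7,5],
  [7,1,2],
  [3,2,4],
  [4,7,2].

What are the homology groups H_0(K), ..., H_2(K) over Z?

Take the total order 0 < 1 < 2 < 3 < 4 < 5 < 6 < 7 on the vertex set. Then K (dimension 2) consists of the simplices:

  0-simplices (8): [0], [1], [2], [3], [4], [5], [6], [7]
  1-simplices (24): (24 of them)
  2-simplices (16): [0,1,2], [0,1,6], [0,2,5], [0,3,4], [0,3,7], [0,4,6], [0,5,7], [1,2,7], [1,6,7], [2,3,4], [2,3,5], [2,4,7], [3,5,6], [3,6,7], [4,5,6], [4,5,7]

so the chain groups are C_0 ≅ Z^8, C_1 ≅ Z^24, C_2 ≅ Z^16.

The boundary map ∂_1: C_1 → C_0 sends each edge [p,q] (with p < q) to q − p.
This gives a 8×24 integer matrix of rank 7; reducing to Smith normal form yields diagonal entries (1,1,1,1,1,1,1).

Boundary ∂_2: C_2 → C_1 sends each 2-simplex [p,q,r] to [q,r] − [p,r] + [p,q]. For instance
  ∂[2,3,4] = [3,4] − [2,4] + [2,3],
  ∂[0,1,2] = [1,2] − [0,2] + [0,1].
As a 24×16 matrix over Z this has rank 15, with invariant factors (1,1,1,1,1,1,1,1,1,1,1,1,1,1,1).

From H_k ≅ ker(∂_k) / im(∂_{k+1}) we obtain:

  H_0: rank C_0 − rank ∂_1 = 8 − 7 = 1, and the invariant factors of ∂_1 are all 1, so H_0 ≅ Z.
  H_1: rank ker ∂_1 − rank ∂_2 = (24 − 7) − 15 = 2, and the invariant factors of ∂_2 are all 1, so H_1 ≅ Z^2.
  H_2: rank ker ∂_2 − rank ∂_3 = (16 − 15) − 0 = 1, and there is no ∂_3, so H_2 ≅ Z.

As a check, the Euler characteristic is 8 − 24 + 16 = 0, which agrees with 1 − 2 + 1 = 0.

H_0 = Z,  H_1 = Z^2,  H_2 = Z.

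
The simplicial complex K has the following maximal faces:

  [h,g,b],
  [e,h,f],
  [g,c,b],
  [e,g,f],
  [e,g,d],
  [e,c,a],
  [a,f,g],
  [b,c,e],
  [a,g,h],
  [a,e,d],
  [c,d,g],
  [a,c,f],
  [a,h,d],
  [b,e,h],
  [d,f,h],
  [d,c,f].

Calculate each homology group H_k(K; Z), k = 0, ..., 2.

We work with the vertex ordering a < b < c < d < e < f < g < h. The simplices of K, each written with vertices in increasing order, are:

  0-simplices (8): a, b, c, d, e, f, g, h
  1-simplices (24): ac, ad, ae, af, ag, ah, bc, be, bg, bh, cd, ce, cf, cg, de, df, dg, dh, ef, eg, eh, fg, fh, gh
  2-simplices (16): ace, acf, ade, adh, afg, agh, bce, bcg, beh, bgh, cdf, cdg, deg, dfh, efg, efh

Hence C_0 ≅ Z^8, C_1 ≅ Z^24, C_2 ≅ Z^16.

∂_1: C_1 → C_0 sends each edge [p,q] (with p < q) to q − p. For instance
  ∂be = e − b.
This gives a 8×24 integer matrix of rank 7; reducing to Smith normal form yields diagonal entries (1,1,1,1,1,1,1).

Boundary ∂_2: C_2 → C_1 acts by ∂[p,q,r] = [q,r] − [p,r] + [p,q]. For instance
  ∂dfh = fh − dh + df,
  ∂acf = cf − af + ac.
The 24×16 boundary matrix has rank 15 and Smith normal form diag(1,1,1,1,1,1,1,1,1,1,1,1,1,1,1).

Now H_k = ker ∂_k / im ∂_{k+1}, so:

  H_0: rank C_0 − rank ∂_1 = 8 − 7 = 1, and the invariant factors of ∂_1 are all 1, so H_0 = Z.
  H_1: rank ker ∂_1 − rank ∂_2 = (24 − 7) − 15 = 2, and the invariant factors of ∂_2 are all 1, so H_1 = Z^2.
  H_2: rank ker ∂_2 − rank ∂_3 = (16 − 15) − 0 = 1, and there is no ∂_3, so H_2 = Z.

H_0 = Z,  H_1 = Z^2,  H_2 = Z.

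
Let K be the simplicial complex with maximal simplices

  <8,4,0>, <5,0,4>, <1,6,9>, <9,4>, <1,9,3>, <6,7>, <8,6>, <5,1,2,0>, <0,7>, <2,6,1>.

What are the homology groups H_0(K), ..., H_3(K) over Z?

Fix the vertex order 0 < 1 < 2 < 3 < 4 < 5 < 6 < 7 < 8 < 9 and write every simplex with vertices in increasing order. Then dim K = 3 and the simplices of K are:

  0-simplices (10): [0], [1], [2], [3], [4], [5], [6], [7], [8], [9]
  1-simplices (20): [0,1], [0,2], [0,4], [0,5], [0,7], [0,8], [1,2], [1,3], [1,5], [1,6], [1,9], [2,5], [2,6], [3,9], [4,5], [4,8], [4,9], [6,7], [6,8], [6,9]
  2-simplices (9): [0,1,2], [0,1,5], [0,2,5], [0,4,5], [0,4,8], [1,2,5], [1,2,6], [1,3,9], [1,6,9]
  3-simplices (1): [0,1,2,5]

giving chain groups C_0 ≅ Z^10, C_1 ≅ Z^20, C_2 ≅ Z^9, C_3 ≅ Z^1.

∂_1: C_1 → C_0 sends each edge [p,q] (with p < q) to q − p.
As a 10×20 matrix over Z this has rank 9, with invariant factors (1,1,1,1,1,1,1,1,1).

The boundary map ∂_2: C_2 → C_1 maps a triangle to the signed sum of its edges. For instance
  ∂[1,2,6] = [2,6] − [1,6] + [1,2],
  ∂[0,1,2] = [1,2] − [0,2] + [0,1].
As a 20×9 matrix over Z this has rank 8, with invariant factors (1,1,1,1,1,1,1,1).

∂_3: C_3 → C_2 sends each 3-simplex σ to the alternating sum Σ_i (−1)^i (σ with its i-th vertex removed). For instance
  ∂[0,1,2,5] = [1,2,5] − [0,2,5] + [0,1,5] − [0,1,2].
As a 9×1 matrix over Z this has rank 1, with invariant factors (1).

Now H_k = ker ∂_k / im ∂_{k+1}, so:

  H_0: rank C_0 − rank ∂_1 = 10 − 9 = 1, and the invariant factors of ∂_1 are all 1, so H_0 = Z.
  H_1: rank ker ∂_1 − rank ∂_2 = (20 − 9) − 8 = 3, and the invariant factors of ∂_2 are all 1, so H_1 = Z^3.
  H_2: rank ker ∂_2 − rank ∂_3 = (9 − 8) − 1 = 0, and the invariant factors of ∂_3 are all 1, so H_2 = 0.
  H_3: rank ker ∂_3 − rank ∂_4 = (1 − 1) − 0 = 0, and there is no ∂_4, so H_3 = 0.

H_0 = Z,  H_1 = Z^3,  H_2 = 0,  H_3 = 0.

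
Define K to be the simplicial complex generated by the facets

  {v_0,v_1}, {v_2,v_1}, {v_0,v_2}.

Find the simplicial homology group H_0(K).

H_0 = Z.

Order the vertices as v_0 < v_1 < v_2. Listing each simplex with vertices in this order, K has dimension 1 with simplices:

  0-simplices (3): [v_0], [v_1], [v_2]
  1-simplices (3): [v_0,v_1], [v_0,v_2], [v_1,v_2]

so the chain groups are C_0 ≅ Z^3, C_1 ≅ Z^3.

The boundary map ∂_1: C_1 → C_0 sends each edge [p,q] (with p < q) to q − p. For instance
  ∂[v_1,v_2] = [v_2] − [v_1].
This gives a 3×3 integer matrix of rank 2; reducing to Smith normal form yields diagonal entries (1,1).

Now H_k = ker ∂_k / im ∂_{k+1}, so:

  H_0: rank C_0 − rank ∂_1 = 3 − 2 = 1, and the invariant factors of ∂_1 are all 1, so H_0 = Z.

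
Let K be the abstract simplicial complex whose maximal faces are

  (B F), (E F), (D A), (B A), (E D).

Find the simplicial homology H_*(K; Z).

H_0 ≅ Z,  H_1 ≅ Z.

Order the vertices as A < B < D < E < F. Listing each simplex with vertices in this order, K has dimension 1 with simplices:

  0-simplices (5): A, B, D, E, F
  1-simplices (5): AB, AD, BF, DE, EF

so the chain groups are C_0 ≅ Z^5, C_1 ≅ Z^5.

The boundary map ∂_1: C_1 → C_0 is given by ∂[p,q] = [q] − [p].
As a 5×5 matrix over Z this has rank 4, with invariant factors (1,1,1,1).

Now H_k = ker ∂_k / im ∂_{k+1}, so:

  H_0: rank C_0 − rank ∂_1 = 5 − 4 = 1, and the invariant factors of ∂_1 are all 1, so H_0 = Z.
  H_1: rank ker ∂_1 − rank ∂_2 = (5 − 4) − 0 = 1, and there is no ∂_2, so H_1 = Z.

(K is a triangulation of the circle S^1.)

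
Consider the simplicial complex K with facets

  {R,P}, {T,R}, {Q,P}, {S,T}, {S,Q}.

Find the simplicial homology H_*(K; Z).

K has 5 vertices, 5 edges.
rank ∂_0 = 0, rank ∂_1 = 4 ⇒ b_0 = 5 − 0 − 4 = 1; all invariant factors of ∂_1 are 1 so no torsion. So H_0 ≅ Z.
rank ∂_1 = 4, rank ∂_2 = 0 ⇒ b_1 = 5 − 4 − 0 = 1. So H_1 ≅ Z.

H_0 = Z,  H_1 = Z.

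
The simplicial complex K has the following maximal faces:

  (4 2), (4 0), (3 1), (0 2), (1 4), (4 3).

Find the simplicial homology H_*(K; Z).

K has 5 vertices, 6 edges.
rank ∂_0 = 0, rank ∂_1 = 4 ⇒ b_0 = 5 − 0 − 4 = 1; all invariant factors of ∂_1 are 1 so no torsion. So H_0 ≅ Z.
rank ∂_1 = 4, rank ∂_2 = 0 ⇒ b_1 = 6 − 4 − 0 = 2. So H_1 ≅ Z^2.

H_0 ≅ Z,  H_1 ≅ Z^2.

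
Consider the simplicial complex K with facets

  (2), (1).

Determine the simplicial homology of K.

Take the total order 1 < 2 on the vertex set. Then K (dimension 0) consists of the simplices:

  0-simplices (2): [1], [2]

so the chain groups are C_0 ≅ Z^2.

Reading off H_k = ker ∂_k / im ∂_{k+1}:

  H_0: rank C_0 − rank ∂_1 = 2 − 0 = 2, and there is no ∂_1, so H_0 = Z^2.

(K is a triangulation of a set of 2 points.)

H_0 = Z^2.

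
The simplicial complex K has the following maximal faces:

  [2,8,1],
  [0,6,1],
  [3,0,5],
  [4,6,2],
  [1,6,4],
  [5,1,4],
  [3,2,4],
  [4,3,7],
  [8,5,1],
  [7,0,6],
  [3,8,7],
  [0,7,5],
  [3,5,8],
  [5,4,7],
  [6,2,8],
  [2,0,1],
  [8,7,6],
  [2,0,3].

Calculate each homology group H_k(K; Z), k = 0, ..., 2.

We work with the vertex ordering 0 < 1 < 2 < 3 < 4 < 5 < 6 < 7 < 8. The simplices of K, each written with vertices in increasing order, are:

  0-simplices (9): [0], [1], [2], [3], [4], [5], [6], [7], [8]
  1-simplices (27): (27 of them)
  2-simplices (18): [0,1,2], [0,1,6], [0,2,3], [0,3,5], [0,5,7], [0,6,7], [1,2,8], [1,4,5], [1,4,6], [1,5,8], [2,3,4], [2,4,6], [2,6,8], [3,4,7], [3,5,8], [3,7,8], [4,5,7], [6,7,8]

Hence C_0 ≅ Z^9, C_1 ≅ Z^27, C_2 ≅ Z^18.

Boundary ∂_1: C_1 → C_0 maps an edge to its endpoints' difference, ∂[p,q] = q − p. For instance
  ∂[0,2] = [2] − [0].
The 9×27 boundary matrix has rank 8 and Smith normal form diag(1,1,1,1,1,1,1,1).

The boundary map ∂_2: C_2 → C_1 maps a triangle to the signed sum of its edges. For instance
  ∂[0,6,7] = [6,7] − [0,7] + [0,6],
  ∂[0,1,2] = [1,2] − [0,2] + [0,1].
The resulting 27×18 matrix has rank 18, and its Smith normal form has invariant factors (1,1,1,1,1,1,1,1,1,1,1,1,1,1,1,1,1,2).

From H_k ≅ ker(∂_k) / im(∂_{k+1}) we obtain:

  H_0: rank C_0 − rank ∂_1 = 9 − 8 = 1, and the invariant factors of ∂_1 are all 1, so H_0 = Z.
  H_1: rank ker ∂_1 − rank ∂_2 = (27 − 8) − 18 = 1, and ∂_2 has invariant factor 2 > 1, so H_1 = Z ⊕ Z/2.
  H_2: rank ker ∂_2 − rank ∂_3 = (18 − 18) − 0 = 0, and there is no ∂_3, so H_2 = 0.

(K is a triangulation of the Klein bottle.)

H_0 = Z,  H_1 = Z ⊕ Z/2,  H_2 = 0.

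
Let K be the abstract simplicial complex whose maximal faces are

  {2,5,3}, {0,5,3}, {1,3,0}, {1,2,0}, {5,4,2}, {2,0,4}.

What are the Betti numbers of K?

b_0 = 1, b_1 = 1, b_2 = 0.

Order the vertices as 0 < 1 < 2 < 3 < 4 < 5. Listing each simplex with vertices in this order, K has dimension 2 with simplices:

  0-simplices (6): [0], [1], [2], [3], [4], [5]
  1-simplices (12): [0,1], [0,2], [0,3], [0,4], [0,5], [1,2], [1,3], [2,3], [2,4], [2,5], [3,5], [4,5]
  2-simplices (6): [0,1,2], [0,1,3], [0,2,4], [0,3,5], [2,3,5], [2,4,5]

giving chain groups C_0 ≅ Z^6, C_1 ≅ Z^12, C_2 ≅ Z^6.

Boundary ∂_1: C_1 → C_0 sends each edge [p,q] (with p < q) to q − p. For instance
  ∂[0,5] = [5] − [0].
The 6×12 boundary matrix has rank 5 and Smith normal form diag(1,1,1,1,1).

Boundary ∂_2: C_2 → C_1 sends each 2-simplex [p,q,r] to [q,r] − [p,r] + [p,q]. For instance
  ∂[2,4,5] = [4,5] − [2,5] + [2,4],
  ∂[2,3,5] = [3,5] − [2,5] + [2,3].
The 12×6 boundary matrix has rank 6 and Smith normal form diag(1,1,1,1,1,1).

From H_k ≅ ker(∂_k) / im(∂_{k+1}) we obtain:

  H_0: rank C_0 − rank ∂_1 = 6 − 5 = 1, and the invariant factors of ∂_1 are all 1, so H_0 ≅ Z.
  H_1: rank ker ∂_1 − rank ∂_2 = (12 − 5) − 6 = 1, and the invariant factors of ∂_2 are all 1, so H_1 ≅ Z.
  H_2: rank ker ∂_2 − rank ∂_3 = (6 − 6) − 0 = 0, and there is no ∂_3, so H_2 ≅ 0.

(K is a triangulation of the cylinder S^1 x I.)

Hence the Betti numbers are b_0 = 1, b_1 = 1, b_2 = 0.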